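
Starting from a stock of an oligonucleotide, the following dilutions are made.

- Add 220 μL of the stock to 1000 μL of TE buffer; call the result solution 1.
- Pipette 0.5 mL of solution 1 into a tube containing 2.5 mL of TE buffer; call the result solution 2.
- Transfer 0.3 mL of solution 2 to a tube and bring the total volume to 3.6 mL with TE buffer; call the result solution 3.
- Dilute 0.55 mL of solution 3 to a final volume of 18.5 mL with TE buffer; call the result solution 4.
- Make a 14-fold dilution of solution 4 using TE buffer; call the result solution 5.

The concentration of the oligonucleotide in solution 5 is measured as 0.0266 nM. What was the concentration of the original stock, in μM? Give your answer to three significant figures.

5.00 μM

Step 1: 220 μL + 1000 μL = 1220 μL total → factor 1220/220 = 5.5455
Step 2: 0.5 mL + 2.5 mL = 3 mL total → factor 3/0.5 = 6
Step 3: 0.3 mL brought to 3.6 mL → factor 3.6/0.3 = 12
Step 4: 0.55 mL brought to 18.5 mL → factor 18.5/0.55 = 33.636
Step 5: 14-fold → factor 14
Overall dilution factor = 5.5455 × 6 × 12 × 33.636 × 14 = 1.8802 × 10^5
Stock = 0.0266 nM × 1.8802 × 10^5 = 5001 nM = 5.00 μM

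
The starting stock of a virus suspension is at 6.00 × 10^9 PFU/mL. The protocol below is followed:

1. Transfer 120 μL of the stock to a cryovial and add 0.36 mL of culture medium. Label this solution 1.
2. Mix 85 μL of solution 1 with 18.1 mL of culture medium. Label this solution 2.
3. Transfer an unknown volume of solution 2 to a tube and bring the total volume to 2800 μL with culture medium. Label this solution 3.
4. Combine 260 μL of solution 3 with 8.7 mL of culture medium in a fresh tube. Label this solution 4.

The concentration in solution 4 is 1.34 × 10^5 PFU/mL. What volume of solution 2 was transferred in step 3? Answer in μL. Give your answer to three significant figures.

Step 1: 120 μL + 0.36 mL = 480 μL total → factor 480/120 = 4
Step 2: 85 μL + 18.1 mL = 18185 μL total → factor 18185/85 = 213.94
Step 3: v brought to 2800 μL → factor = 2800 μL/v
Step 4: 260 μL + 8.7 mL = 8960 μL total → factor 8960/260 = 34.462
Product of known-step factors = 29491
Overall factor = 6.00 × 10^9 PFU/mL / (1.34 × 10^5 PFU/mL) = 44776
Step-3 factor = 44776 / 29491 = 1.5183
v = 2800 μL / 1.5183 = 1.84 × 10^3 μL

1.84 × 10^3 μL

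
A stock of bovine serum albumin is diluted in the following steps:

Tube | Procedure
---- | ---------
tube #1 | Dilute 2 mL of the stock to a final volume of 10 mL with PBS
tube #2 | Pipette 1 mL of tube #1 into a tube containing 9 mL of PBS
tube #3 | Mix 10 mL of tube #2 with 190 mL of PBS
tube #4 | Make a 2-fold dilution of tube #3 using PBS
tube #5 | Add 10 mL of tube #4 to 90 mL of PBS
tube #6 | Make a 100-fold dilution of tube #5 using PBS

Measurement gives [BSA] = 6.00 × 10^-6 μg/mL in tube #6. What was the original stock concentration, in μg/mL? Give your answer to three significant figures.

12.0 μg/mL

Step 1: 2 mL brought to 10 mL → factor 10/2 = 5
Step 2: 1 mL + 9 mL = 10 mL total → factor 10/1 = 10
Step 3: 10 mL + 190 mL = 200 mL total → factor 200/10 = 20
Step 4: 2-fold → factor 2
Step 5: 10 mL + 90 mL = 100 mL total → factor 100/10 = 10
Step 6: 100-fold → factor 100
Overall dilution factor = 5 × 10 × 20 × 2 × 10 × 100 = 2 × 10^6
Stock = 6.00 × 10^-6 μg/mL × 2 × 10^6 = 12.0 μg/mL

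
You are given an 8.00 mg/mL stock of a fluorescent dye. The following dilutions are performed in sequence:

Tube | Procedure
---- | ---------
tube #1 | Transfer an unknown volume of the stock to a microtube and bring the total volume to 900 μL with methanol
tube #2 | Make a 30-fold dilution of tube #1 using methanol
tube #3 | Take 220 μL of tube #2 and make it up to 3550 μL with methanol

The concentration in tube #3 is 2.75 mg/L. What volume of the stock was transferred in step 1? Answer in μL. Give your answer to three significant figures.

150 μL

Step 1: v brought to 900 μL → factor = 900 μL/v
Step 2: 30-fold → factor 30
Step 3: 220 μL brought to 3550 μL → factor 3550/220 = 16.136
Product of known-step factors = 484.09
Overall factor = 8.00 mg/mL / (2.75 mg/L) = 2909.1
Step-1 factor = 2909.1 / 484.09 = 6.0094
v = 900 μL / 6.0094 = 150 μL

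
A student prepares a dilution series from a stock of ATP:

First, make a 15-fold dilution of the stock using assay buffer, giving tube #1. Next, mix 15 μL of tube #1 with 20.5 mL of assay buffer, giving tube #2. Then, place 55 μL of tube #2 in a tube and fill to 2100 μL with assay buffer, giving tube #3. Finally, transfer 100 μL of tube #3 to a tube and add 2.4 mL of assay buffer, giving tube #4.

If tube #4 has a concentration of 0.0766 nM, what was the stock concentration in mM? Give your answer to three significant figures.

Step 1: 15-fold → factor 15
Step 2: 15 μL + 20.5 mL = 20515 μL total → factor 20515/15 = 1367.7
Step 3: 55 μL brought to 2100 μL → factor 2100/55 = 38.182
Step 4: 100 μL + 2.4 mL = 2500 μL total → factor 2500/100 = 25
Overall dilution factor = 15 × 1367.7 × 38.182 × 25 = 1.9582 × 10^7
Stock = 0.0766 nM × 1.9582 × 10^7 = 1.500 × 10^6 nM = 1.50 mM

1.50 mM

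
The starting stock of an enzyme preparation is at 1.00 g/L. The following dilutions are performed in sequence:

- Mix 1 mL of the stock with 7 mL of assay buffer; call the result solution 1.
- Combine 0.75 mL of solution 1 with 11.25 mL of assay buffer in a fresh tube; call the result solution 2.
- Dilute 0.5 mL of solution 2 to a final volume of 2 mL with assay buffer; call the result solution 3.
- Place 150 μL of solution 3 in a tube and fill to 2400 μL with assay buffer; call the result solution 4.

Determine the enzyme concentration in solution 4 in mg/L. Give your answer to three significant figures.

Step 1: 1 mL + 7 mL = 8 mL total → factor 8/1 = 8
Step 2: 0.75 mL + 11.25 mL = 12 mL total → factor 12/0.75 = 16
Step 3: 0.5 mL brought to 2 mL → factor 2/0.5 = 4
Step 4: 150 μL brought to 2400 μL → factor 2400/150 = 16
Overall dilution factor = 8 × 16 × 4 × 16 = 8192
Final = 1.00 g/L / 8192 = 0.0001221 g/L = 0.122 mg/L

0.122 mg/L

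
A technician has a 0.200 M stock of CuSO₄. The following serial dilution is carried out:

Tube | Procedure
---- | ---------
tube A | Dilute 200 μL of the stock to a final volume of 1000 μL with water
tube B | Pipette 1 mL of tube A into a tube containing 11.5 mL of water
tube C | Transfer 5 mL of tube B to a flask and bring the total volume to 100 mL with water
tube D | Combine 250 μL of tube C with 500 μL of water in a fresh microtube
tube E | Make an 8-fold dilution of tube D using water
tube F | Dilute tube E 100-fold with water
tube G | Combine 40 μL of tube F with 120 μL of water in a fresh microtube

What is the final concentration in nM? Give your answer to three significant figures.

Step 1: 200 μL brought to 1000 μL → factor 1000/200 = 5
Step 2: 1 mL + 11.5 mL = 12.5 mL total → factor 12.5/1 = 12.5
Step 3: 5 mL brought to 100 mL → factor 100/5 = 20
Step 4: 250 μL + 500 μL = 750 μL total → factor 750/250 = 3
Step 5: 8-fold → factor 8
Step 6: 100-fold → factor 100
Step 7: 40 μL + 120 μL = 160 μL total → factor 160/40 = 4
Overall dilution factor = 5 × 12.5 × 20 × 3 × 8 × 100 × 4 = 1.2 × 10^7
Final = 0.200 M / 1.2 × 10^7 = 1.667 × 10^-8 M = 16.7 nM

16.7 nM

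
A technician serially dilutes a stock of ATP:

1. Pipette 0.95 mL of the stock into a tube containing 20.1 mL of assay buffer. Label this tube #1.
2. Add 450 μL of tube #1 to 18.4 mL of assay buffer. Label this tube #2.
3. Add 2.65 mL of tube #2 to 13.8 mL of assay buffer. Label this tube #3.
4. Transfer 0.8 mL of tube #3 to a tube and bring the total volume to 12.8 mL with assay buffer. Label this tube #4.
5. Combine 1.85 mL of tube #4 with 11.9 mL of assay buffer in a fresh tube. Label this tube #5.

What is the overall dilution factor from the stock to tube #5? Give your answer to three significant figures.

Step 1: 0.95 mL + 20.1 mL = 21.05 mL total → factor 21.05/0.95 = 22.158
Step 2: 450 μL + 18.4 mL = 18850 μL total → factor 18850/450 = 41.889
Step 3: 2.65 mL + 13.8 mL = 16.45 mL total → factor 16.45/2.65 = 6.2075
Step 4: 0.8 mL brought to 12.8 mL → factor 12.8/0.8 = 16
Step 5: 1.85 mL + 11.9 mL = 13.75 mL total → factor 13.75/1.85 = 7.4324
Overall dilution factor = 22.158 × 41.889 × 6.2075 × 16 × 7.4324 = 6.8517 × 10^5

6.85 × 10^5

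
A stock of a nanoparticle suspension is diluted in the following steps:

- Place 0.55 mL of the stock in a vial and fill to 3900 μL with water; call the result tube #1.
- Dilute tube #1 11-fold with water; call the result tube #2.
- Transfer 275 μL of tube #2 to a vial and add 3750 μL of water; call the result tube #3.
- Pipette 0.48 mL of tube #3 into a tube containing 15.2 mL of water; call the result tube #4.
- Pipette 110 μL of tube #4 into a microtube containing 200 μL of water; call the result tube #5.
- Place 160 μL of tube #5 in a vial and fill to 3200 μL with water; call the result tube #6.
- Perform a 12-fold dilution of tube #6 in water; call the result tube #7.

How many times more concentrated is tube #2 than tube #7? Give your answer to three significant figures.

3.23 × 10^5

Step 1: 0.55 mL brought to 3900 μL → factor 3.9/0.55 = 7.0909
Step 2: 11-fold → factor 11
Step 3: 275 μL + 3750 μL = 4025 μL total → factor 4025/275 = 14.636
Step 4: 0.48 mL + 15.2 mL = 15.68 mL total → factor 15.68/0.48 = 32.667
Step 5: 110 μL + 200 μL = 310 μL total → factor 310/110 = 2.8182
Step 6: 160 μL brought to 3200 μL → factor 3200/160 = 20
Step 7: 12-fold → factor 12
Dilution factor to tube #2 = 78; to tube #7 = 2.5224 × 10^7
[tube #2]/[tube #7] = (factor to tube #7)/(factor to tube #2) = 2.5224 × 10^7/78 = 3.23 × 10^5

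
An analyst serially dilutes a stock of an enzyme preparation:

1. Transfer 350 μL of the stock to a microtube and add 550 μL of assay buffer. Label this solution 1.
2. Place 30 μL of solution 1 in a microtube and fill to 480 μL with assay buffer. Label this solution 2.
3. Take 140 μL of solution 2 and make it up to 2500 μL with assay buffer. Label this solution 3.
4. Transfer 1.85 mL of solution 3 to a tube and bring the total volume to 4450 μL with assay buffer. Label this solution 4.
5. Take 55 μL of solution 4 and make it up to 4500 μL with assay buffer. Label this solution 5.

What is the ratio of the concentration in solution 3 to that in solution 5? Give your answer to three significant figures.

Step 1: 350 μL + 550 μL = 900 μL total → factor 900/350 = 2.5714
Step 2: 30 μL brought to 480 μL → factor 480/30 = 16
Step 3: 140 μL brought to 2500 μL → factor 2500/140 = 17.857
Step 4: 1.85 mL brought to 4450 μL → factor 4.45/1.85 = 2.4054
Step 5: 55 μL brought to 4500 μL → factor 4500/55 = 81.818
Dilution factor to solution 3 = 734.69; to solution 5 = 1.4459 × 10^5
[solution 3]/[solution 5] = (factor to solution 5)/(factor to solution 3) = 1.4459 × 10^5/734.69 = 197

197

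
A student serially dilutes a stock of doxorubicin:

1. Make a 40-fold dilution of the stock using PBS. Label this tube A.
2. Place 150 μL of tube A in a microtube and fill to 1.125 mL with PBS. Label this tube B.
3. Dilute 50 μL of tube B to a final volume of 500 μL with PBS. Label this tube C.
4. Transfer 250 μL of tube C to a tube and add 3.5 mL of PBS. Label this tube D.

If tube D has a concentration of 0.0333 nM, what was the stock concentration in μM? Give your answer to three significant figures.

Step 1: 40-fold → factor 40
Step 2: 150 μL brought to 1.125 mL → factor 1125/150 = 7.5
Step 3: 50 μL brought to 500 μL → factor 500/50 = 10
Step 4: 250 μL + 3.5 mL = 3750 μL total → factor 3750/250 = 15
Overall dilution factor = 40 × 7.5 × 10 × 15 = 45000
Stock = 0.0333 nM × 45000 = 1498 nM = 1.50 μM

1.50 μM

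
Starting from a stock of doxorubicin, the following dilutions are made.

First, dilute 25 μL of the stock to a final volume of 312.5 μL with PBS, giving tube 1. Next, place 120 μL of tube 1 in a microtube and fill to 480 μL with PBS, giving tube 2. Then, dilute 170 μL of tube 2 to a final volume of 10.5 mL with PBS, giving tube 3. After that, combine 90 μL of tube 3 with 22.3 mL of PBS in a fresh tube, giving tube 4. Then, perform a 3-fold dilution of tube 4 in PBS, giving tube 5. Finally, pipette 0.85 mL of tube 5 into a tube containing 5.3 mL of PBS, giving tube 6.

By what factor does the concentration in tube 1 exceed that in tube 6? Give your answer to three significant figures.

Step 1: 25 μL brought to 312.5 μL → factor 312.5/25 = 12.5
Step 2: 120 μL brought to 480 μL → factor 480/120 = 4
Step 3: 170 μL brought to 10.5 mL → factor 10500/170 = 61.765
Step 4: 90 μL + 22.3 mL = 22390 μL total → factor 22390/90 = 248.78
Step 5: 3-fold → factor 3
Step 6: 0.85 mL + 5.3 mL = 6.15 mL total → factor 6.15/0.85 = 7.2353
Dilution factor to tube 1 = 12.5; to tube 6 = 1.6676 × 10^7
[tube 1]/[tube 6] = (factor to tube 6)/(factor to tube 1) = 1.6676 × 10^7/12.5 = 1.33 × 10^6

1.33 × 10^6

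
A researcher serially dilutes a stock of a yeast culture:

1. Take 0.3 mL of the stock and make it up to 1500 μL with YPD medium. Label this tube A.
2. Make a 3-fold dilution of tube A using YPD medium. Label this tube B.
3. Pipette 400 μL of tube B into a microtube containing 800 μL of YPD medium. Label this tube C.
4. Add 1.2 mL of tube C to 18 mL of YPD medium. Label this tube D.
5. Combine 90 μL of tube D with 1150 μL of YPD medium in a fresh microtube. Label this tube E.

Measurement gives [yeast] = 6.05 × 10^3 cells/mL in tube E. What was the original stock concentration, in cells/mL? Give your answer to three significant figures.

6.00 × 10^7 cells/mL

Step 1: 0.3 mL brought to 1500 μL → factor 1.5/0.3 = 5
Step 2: 3-fold → factor 3
Step 3: 400 μL + 800 μL = 1200 μL total → factor 1200/400 = 3
Step 4: 1.2 mL + 18 mL = 19.2 mL total → factor 19.2/1.2 = 16
Step 5: 90 μL + 1150 μL = 1240 μL total → factor 1240/90 = 13.778
Overall dilution factor = 5 × 3 × 3 × 16 × 13.778 = 9920
Stock = 6.05 × 10^3 cells/mL × 9920 = 6.00 × 10^7 cells/mL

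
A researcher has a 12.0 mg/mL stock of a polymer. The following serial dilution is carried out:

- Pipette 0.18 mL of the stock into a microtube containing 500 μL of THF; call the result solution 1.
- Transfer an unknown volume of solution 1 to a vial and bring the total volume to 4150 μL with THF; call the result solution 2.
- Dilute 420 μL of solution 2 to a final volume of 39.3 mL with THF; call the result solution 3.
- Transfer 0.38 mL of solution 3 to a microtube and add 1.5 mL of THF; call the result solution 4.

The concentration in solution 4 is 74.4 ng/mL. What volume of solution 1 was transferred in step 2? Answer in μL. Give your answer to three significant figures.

Step 1: 0.18 mL + 500 μL = 0.68 mL total → factor 0.68/0.18 = 3.7778
Step 2: v brought to 4150 μL → factor = 4150 μL/v
Step 3: 420 μL brought to 39.3 mL → factor 39300/420 = 93.571
Step 4: 0.38 mL + 1.5 mL = 1.88 mL total → factor 1.88/0.38 = 4.9474
Product of known-step factors = 1748.9
Overall factor = 12.0 mg/mL / (74.4 ng/mL) = 1.6129 × 10^5
Step-2 factor = 1.6129 × 10^5 / 1748.9 = 92.226
v = 4150 μL / 92.226 = 45.0 μL

45.0 μL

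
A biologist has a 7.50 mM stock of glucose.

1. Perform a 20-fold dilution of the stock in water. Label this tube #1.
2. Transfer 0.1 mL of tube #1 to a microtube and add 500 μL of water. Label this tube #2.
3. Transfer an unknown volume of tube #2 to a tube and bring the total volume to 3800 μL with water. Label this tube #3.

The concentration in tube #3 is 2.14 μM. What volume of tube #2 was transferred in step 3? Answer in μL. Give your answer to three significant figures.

130 μL

Step 1: 20-fold → factor 20
Step 2: 0.1 mL + 500 μL = 0.6 mL total → factor 0.6/0.1 = 6
Step 3: v brought to 3800 μL → factor = 3800 μL/v
Product of known-step factors = 120
Overall factor = 7.50 mM / (2.14 μM) = 3504.7
Step-3 factor = 3504.7 / 120 = 29.206
v = 3800 μL / 29.206 = 130 μL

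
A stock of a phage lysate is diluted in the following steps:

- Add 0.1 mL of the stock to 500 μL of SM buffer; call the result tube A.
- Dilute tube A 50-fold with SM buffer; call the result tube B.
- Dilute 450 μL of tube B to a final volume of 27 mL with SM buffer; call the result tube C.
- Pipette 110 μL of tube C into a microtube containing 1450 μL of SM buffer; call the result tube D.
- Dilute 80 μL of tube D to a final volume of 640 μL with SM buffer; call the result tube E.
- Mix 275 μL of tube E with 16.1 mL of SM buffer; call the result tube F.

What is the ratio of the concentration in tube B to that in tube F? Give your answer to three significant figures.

4.05 × 10^5

Step 1: 0.1 mL + 500 μL = 0.6 mL total → factor 0.6/0.1 = 6
Step 2: 50-fold → factor 50
Step 3: 450 μL brought to 27 mL → factor 27000/450 = 60
Step 4: 110 μL + 1450 μL = 1560 μL total → factor 1560/110 = 14.182
Step 5: 80 μL brought to 640 μL → factor 640/80 = 8
Step 6: 275 μL + 16.1 mL = 16375 μL total → factor 16375/275 = 59.545
Dilution factor to tube B = 300; to tube F = 1.216 × 10^8
[tube B]/[tube F] = (factor to tube F)/(factor to tube B) = 1.216 × 10^8/300 = 4.05 × 10^5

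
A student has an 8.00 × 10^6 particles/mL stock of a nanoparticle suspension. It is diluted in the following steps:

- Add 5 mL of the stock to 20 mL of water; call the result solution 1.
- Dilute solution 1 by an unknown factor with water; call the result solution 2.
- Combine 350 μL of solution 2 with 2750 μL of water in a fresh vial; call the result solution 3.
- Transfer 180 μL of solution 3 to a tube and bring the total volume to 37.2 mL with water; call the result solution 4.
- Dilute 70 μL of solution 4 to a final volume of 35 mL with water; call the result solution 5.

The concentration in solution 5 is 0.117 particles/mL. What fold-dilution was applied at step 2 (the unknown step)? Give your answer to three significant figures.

Step 1: 5 mL + 20 mL = 25 mL total → factor 25/5 = 5
Step 2: unknown factor x
Step 3: 350 μL + 2750 μL = 3100 μL total → factor 3100/350 = 8.8571
Step 4: 180 μL brought to 37.2 mL → factor 37200/180 = 206.67
Step 5: 70 μL brought to 35 mL → factor 35000/70 = 500
Product of known-step factors = 4.5762 × 10^6
Overall factor = 8.00 × 10^6 particles/mL / (0.117 particles/mL) = 6.8376 × 10^7
x = 6.8376 × 10^7 / 4.5762 × 10^6 = 14.9

14.9-fold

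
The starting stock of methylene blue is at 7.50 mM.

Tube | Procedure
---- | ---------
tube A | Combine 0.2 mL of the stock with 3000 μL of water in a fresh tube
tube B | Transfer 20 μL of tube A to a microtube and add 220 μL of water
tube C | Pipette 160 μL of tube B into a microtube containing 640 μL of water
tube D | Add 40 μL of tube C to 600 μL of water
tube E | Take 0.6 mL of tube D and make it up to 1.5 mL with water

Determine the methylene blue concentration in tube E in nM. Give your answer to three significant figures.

Step 1: 0.2 mL + 3000 μL = 3.2 mL total → factor 3.2/0.2 = 16
Step 2: 20 μL + 220 μL = 240 μL total → factor 240/20 = 12
Step 3: 160 μL + 640 μL = 800 μL total → factor 800/160 = 5
Step 4: 40 μL + 600 μL = 640 μL total → factor 640/40 = 16
Step 5: 0.6 mL brought to 1.5 mL → factor 1.5/0.6 = 2.5
Overall dilution factor = 16 × 12 × 5 × 16 × 2.5 = 38400
Final = 7.50 mM / 38400 = 0.0001953 mM = 195 nM

195 nM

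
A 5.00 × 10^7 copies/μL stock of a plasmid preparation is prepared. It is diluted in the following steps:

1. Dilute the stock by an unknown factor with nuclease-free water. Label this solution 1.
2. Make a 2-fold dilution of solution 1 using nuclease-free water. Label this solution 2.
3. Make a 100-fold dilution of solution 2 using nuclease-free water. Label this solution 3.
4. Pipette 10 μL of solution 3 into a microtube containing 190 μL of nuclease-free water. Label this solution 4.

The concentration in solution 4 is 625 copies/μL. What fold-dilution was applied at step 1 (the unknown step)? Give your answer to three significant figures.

20.0-fold

Step 1: unknown factor x
Step 2: 2-fold → factor 2
Step 3: 100-fold → factor 100
Step 4: 10 μL + 190 μL = 200 μL total → factor 200/10 = 20
Product of known-step factors = 4000
Overall factor = 5.00 × 10^7 copies/μL / (625 copies/μL) = 80000
x = 80000 / 4000 = 20.0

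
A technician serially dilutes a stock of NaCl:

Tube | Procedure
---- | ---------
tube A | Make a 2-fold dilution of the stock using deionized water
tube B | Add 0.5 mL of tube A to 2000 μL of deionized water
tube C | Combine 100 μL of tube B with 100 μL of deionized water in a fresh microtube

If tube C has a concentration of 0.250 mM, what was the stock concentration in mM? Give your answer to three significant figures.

5.00 mM

Step 1: 2-fold → factor 2
Step 2: 0.5 mL + 2000 μL = 2.5 mL total → factor 2.5/0.5 = 5
Step 3: 100 μL + 100 μL = 200 μL total → factor 200/100 = 2
Overall dilution factor = 2 × 5 × 2 = 20
Stock = 0.250 mM × 20 = 5.00 mM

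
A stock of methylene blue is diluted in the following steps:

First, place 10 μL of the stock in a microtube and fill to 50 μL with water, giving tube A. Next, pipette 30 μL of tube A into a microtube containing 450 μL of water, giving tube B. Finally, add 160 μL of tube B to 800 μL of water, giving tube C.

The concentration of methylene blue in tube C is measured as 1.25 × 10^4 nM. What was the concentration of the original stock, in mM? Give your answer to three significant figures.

6.00 mM

Step 1: 10 μL brought to 50 μL → factor 50/10 = 5
Step 2: 30 μL + 450 μL = 480 μL total → factor 480/30 = 16
Step 3: 160 μL + 800 μL = 960 μL total → factor 960/160 = 6
Overall dilution factor = 5 × 16 × 6 = 480
Stock = 1.25 × 10^4 nM × 480 = 6.000 × 10^6 nM = 6.00 mM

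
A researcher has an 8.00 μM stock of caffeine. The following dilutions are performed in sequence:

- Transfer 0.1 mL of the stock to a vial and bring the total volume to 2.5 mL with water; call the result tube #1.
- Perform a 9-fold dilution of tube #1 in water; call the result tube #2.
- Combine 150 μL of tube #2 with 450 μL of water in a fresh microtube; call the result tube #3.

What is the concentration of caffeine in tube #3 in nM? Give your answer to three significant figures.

8.89 nM

Step 1: 0.1 mL brought to 2.5 mL → factor 2.5/0.1 = 25
Step 2: 9-fold → factor 9
Step 3: 150 μL + 450 μL = 600 μL total → factor 600/150 = 4
Overall dilution factor = 25 × 9 × 4 = 900
Final = 8.00 μM / 900 = 0.008889 μM = 8.89 nM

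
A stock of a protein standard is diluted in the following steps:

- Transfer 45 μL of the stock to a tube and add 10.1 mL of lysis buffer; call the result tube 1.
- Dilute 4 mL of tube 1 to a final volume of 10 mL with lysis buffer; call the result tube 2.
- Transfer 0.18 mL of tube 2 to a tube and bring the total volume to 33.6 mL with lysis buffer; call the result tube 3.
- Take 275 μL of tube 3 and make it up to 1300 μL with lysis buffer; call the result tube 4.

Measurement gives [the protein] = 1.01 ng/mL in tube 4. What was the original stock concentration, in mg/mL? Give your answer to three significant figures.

Step 1: 45 μL + 10.1 mL = 10145 μL total → factor 10145/45 = 225.44
Step 2: 4 mL brought to 10 mL → factor 10/4 = 2.5
Step 3: 0.18 mL brought to 33.6 mL → factor 33.6/0.18 = 186.67
Step 4: 275 μL brought to 1300 μL → factor 1300/275 = 4.7273
Overall dilution factor = 225.44 × 2.5 × 186.67 × 4.7273 = 4.9734 × 10^5
Stock = 1.01 ng/mL × 4.9734 × 10^5 = 5.023 × 10^5 ng/mL = 0.502 mg/mL

0.502 mg/mL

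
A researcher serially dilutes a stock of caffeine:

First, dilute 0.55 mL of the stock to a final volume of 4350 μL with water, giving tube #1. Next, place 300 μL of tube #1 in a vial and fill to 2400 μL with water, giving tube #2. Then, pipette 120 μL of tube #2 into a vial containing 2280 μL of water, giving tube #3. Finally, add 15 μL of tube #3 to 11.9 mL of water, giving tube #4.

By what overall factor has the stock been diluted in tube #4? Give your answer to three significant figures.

1.01 × 10^6

Step 1: 0.55 mL brought to 4350 μL → factor 4.35/0.55 = 7.9091
Step 2: 300 μL brought to 2400 μL → factor 2400/300 = 8
Step 3: 120 μL + 2280 μL = 2400 μL total → factor 2400/120 = 20
Step 4: 15 μL + 11.9 mL = 11915 μL total → factor 11915/15 = 794.33
Overall dilution factor = 7.9091 × 8 × 20 × 794.33 = 1.0052 × 10^6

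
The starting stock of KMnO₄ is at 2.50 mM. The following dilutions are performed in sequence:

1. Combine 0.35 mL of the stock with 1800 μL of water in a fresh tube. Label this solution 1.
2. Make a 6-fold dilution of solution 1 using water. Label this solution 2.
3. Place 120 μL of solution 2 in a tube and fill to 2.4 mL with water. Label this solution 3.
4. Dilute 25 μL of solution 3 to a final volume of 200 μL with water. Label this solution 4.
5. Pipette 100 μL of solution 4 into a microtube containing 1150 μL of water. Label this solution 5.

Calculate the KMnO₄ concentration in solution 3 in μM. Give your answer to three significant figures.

3.39 μM

Step 1: 0.35 mL + 1800 μL = 2.15 mL total → factor 2.15/0.35 = 6.1429
Step 2: 6-fold → factor 6
Step 3: 120 μL brought to 2.4 mL → factor 2400/120 = 20
Dilution factor through solution 3 = 6.1429 × 6 × 20 = 737.14
[solution 3] = 2.50 mM / 737.14 = 0.003391 mM = 3.39 μM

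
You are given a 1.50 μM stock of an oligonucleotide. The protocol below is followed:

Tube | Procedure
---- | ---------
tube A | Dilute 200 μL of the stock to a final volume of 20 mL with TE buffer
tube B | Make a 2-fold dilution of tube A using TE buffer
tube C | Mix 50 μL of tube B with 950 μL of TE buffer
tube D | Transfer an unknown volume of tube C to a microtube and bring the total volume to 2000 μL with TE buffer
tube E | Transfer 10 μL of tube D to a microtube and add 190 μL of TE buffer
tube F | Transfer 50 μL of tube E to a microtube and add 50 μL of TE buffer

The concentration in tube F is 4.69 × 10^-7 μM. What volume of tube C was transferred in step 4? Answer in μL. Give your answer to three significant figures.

100 μL

Step 1: 200 μL brought to 20 mL → factor 20000/200 = 100
Step 2: 2-fold → factor 2
Step 3: 50 μL + 950 μL = 1000 μL total → factor 1000/50 = 20
Step 4: v brought to 2000 μL → factor = 2000 μL/v
Step 5: 10 μL + 190 μL = 200 μL total → factor 200/10 = 20
Step 6: 50 μL + 50 μL = 100 μL total → factor 100/50 = 2
Product of known-step factors = 1.6 × 10^5
Overall factor = 1.50 μM / (4.69 × 10^-7 μM) = 3.1983 × 10^6
Step-4 factor = 3.1983 × 10^6 / 1.6 × 10^5 = 19.989
v = 2000 μL / 19.989 = 100 μL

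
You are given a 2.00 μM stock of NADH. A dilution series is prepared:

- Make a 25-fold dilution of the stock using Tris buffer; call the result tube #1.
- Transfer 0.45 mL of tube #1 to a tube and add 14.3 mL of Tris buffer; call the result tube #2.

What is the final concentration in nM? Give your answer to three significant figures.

2.44 nM

Step 1: 25-fold → factor 25
Step 2: 0.45 mL + 14.3 mL = 14.75 mL total → factor 14.75/0.45 = 32.778
Overall dilution factor = 25 × 32.778 = 819.44
Final = 2.00 μM / 819.44 = 0.002441 μM = 2.44 nM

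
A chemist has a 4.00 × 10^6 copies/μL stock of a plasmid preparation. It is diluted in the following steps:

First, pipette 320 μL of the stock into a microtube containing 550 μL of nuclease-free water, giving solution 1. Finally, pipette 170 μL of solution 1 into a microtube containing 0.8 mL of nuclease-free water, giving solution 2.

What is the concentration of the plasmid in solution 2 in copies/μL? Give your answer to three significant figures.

2.58 × 10^5 copies/μL

Step 1: 320 μL + 550 μL = 870 μL total → factor 870/320 = 2.7188
Step 2: 170 μL + 0.8 mL = 970 μL total → factor 970/170 = 5.7059
Overall dilution factor = 2.7188 × 5.7059 = 15.513
Final = 4.00 × 10^6 copies/μL / 15.513 = 2.58 × 10^5 copies/μL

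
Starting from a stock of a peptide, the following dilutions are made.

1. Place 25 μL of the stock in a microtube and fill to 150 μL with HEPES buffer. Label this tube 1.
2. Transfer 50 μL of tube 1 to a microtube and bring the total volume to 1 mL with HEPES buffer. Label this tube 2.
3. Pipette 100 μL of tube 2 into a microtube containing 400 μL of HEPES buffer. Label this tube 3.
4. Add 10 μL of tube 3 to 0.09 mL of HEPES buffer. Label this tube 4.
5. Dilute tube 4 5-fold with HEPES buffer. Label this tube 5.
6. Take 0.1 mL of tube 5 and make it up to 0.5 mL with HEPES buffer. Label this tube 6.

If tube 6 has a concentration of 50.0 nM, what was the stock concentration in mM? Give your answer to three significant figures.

Step 1: 25 μL brought to 150 μL → factor 150/25 = 6
Step 2: 50 μL brought to 1 mL → factor 1000/50 = 20
Step 3: 100 μL + 400 μL = 500 μL total → factor 500/100 = 5
Step 4: 10 μL + 0.09 mL = 100 μL total → factor 100/10 = 10
Step 5: 5-fold → factor 5
Step 6: 0.1 mL brought to 0.5 mL → factor 0.5/0.1 = 5
Overall dilution factor = 6 × 20 × 5 × 10 × 5 × 5 = 1.5 × 10^5
Stock = 50.0 nM × 1.5 × 10^5 = 7.500 × 10^6 nM = 7.50 mM

7.50 mM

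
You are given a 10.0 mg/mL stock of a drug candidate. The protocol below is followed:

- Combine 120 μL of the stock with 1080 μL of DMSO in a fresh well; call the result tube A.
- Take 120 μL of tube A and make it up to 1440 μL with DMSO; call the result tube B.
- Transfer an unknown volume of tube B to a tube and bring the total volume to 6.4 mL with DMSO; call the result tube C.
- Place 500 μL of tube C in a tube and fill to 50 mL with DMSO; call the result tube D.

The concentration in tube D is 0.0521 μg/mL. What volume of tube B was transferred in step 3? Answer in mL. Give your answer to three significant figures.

Step 1: 120 μL + 1080 μL = 1200 μL total → factor 1200/120 = 10
Step 2: 120 μL brought to 1440 μL → factor 1440/120 = 12
Step 3: v brought to 6.4 mL → factor = 6.4 mL/v
Step 4: 500 μL brought to 50 mL → factor 50000/500 = 100
Product of known-step factors = 12000
Overall factor = 10.0 mg/mL / (0.0521 μg/mL) = 1.9194 × 10^5
Step-3 factor = 1.9194 × 10^5 / 12000 = 15.995
v = 6.4 mL / 15.995 = 0.400 mL

0.400 mL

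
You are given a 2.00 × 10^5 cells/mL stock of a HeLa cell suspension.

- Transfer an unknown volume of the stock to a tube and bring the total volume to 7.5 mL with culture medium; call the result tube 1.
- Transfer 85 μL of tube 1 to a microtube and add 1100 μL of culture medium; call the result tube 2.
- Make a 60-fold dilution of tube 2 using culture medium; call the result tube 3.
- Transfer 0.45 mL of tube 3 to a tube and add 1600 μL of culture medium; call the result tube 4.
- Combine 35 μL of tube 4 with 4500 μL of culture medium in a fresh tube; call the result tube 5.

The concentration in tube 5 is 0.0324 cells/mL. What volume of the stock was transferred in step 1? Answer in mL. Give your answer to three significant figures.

Step 1: v brought to 7.5 mL → factor = 7.5 mL/v
Step 2: 85 μL + 1100 μL = 1185 μL total → factor 1185/85 = 13.941
Step 3: 60-fold → factor 60
Step 4: 0.45 mL + 1600 μL = 2.05 mL total → factor 2.05/0.45 = 4.5556
Step 5: 35 μL + 4500 μL = 4535 μL total → factor 4535/35 = 129.57
Product of known-step factors = 4.9374 × 10^5
Overall factor = 2.00 × 10^5 cells/mL / (0.0324 cells/mL) = 6.1728 × 10^6
Step-1 factor = 6.1728 × 10^6 / 4.9374 × 10^5 = 12.502
v = 7.5 mL / 12.502 = 0.600 mL

0.600 mL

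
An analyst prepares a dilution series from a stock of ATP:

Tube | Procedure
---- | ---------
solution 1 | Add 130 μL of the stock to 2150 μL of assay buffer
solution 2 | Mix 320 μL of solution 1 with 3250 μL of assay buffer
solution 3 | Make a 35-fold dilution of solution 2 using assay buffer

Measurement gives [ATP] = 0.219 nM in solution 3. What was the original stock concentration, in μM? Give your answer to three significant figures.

1.50 μM

Step 1: 130 μL + 2150 μL = 2280 μL total → factor 2280/130 = 17.538
Step 2: 320 μL + 3250 μL = 3570 μL total → factor 3570/320 = 11.156
Step 3: 35-fold → factor 35
Overall dilution factor = 17.538 × 11.156 × 35 = 6848.2
Stock = 0.219 nM × 6848.2 = 1500 nM = 1.50 μM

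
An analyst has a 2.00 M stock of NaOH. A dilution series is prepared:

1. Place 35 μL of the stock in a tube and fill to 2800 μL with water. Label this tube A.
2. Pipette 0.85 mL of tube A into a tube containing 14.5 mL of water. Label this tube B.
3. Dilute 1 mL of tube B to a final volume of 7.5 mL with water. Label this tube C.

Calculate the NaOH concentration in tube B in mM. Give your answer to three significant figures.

Step 1: 35 μL brought to 2800 μL → factor 2800/35 = 80
Step 2: 0.85 mL + 14.5 mL = 15.35 mL total → factor 15.35/0.85 = 18.059
Dilution factor through tube B = 80 × 18.059 = 1444.7
[tube B] = 2.00 M / 1444.7 = 0.001384 M = 1.38 mM

1.38 mM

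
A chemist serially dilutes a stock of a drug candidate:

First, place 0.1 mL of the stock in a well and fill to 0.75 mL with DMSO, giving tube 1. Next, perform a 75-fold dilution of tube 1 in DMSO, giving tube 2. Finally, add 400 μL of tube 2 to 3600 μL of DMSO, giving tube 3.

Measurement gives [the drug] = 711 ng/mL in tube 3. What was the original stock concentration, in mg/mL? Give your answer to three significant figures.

4.00 mg/mL

Step 1: 0.1 mL brought to 0.75 mL → factor 0.75/0.1 = 7.5
Step 2: 75-fold → factor 75
Step 3: 400 μL + 3600 μL = 4000 μL total → factor 4000/400 = 10
Overall dilution factor = 7.5 × 75 × 10 = 5625
Stock = 711 ng/mL × 5625 = 3.999 × 10^6 ng/mL = 4.00 mg/mL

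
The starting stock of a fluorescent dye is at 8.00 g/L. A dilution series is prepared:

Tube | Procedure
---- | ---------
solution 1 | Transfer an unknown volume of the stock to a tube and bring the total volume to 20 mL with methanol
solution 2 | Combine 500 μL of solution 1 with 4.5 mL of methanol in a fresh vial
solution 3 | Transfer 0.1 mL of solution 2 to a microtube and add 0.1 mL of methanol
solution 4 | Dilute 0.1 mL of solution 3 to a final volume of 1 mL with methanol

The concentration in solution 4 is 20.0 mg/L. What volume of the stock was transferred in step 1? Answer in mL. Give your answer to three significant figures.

10.0 mL

Step 1: v brought to 20 mL → factor = 20 mL/v
Step 2: 500 μL + 4.5 mL = 5000 μL total → factor 5000/500 = 10
Step 3: 0.1 mL + 0.1 mL = 0.2 mL total → factor 0.2/0.1 = 2
Step 4: 0.1 mL brought to 1 mL → factor 1/0.1 = 10
Product of known-step factors = 200
Overall factor = 8.00 g/L / (20.0 mg/L) = 400
Step-1 factor = 400 / 200 = 2
v = 20 mL / 2 = 10.0 mL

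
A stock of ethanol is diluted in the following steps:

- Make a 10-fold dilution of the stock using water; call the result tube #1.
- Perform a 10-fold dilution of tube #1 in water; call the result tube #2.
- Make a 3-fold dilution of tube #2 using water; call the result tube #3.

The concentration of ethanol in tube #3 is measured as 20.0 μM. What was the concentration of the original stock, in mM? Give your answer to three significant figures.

6.00 mM

Step 1: 10-fold → factor 10
Step 2: 10-fold → factor 10
Step 3: 3-fold → factor 3
Overall dilution factor = 10 × 10 × 3 = 300
Stock = 20.0 μM × 300 = 6000 μM = 6.00 mM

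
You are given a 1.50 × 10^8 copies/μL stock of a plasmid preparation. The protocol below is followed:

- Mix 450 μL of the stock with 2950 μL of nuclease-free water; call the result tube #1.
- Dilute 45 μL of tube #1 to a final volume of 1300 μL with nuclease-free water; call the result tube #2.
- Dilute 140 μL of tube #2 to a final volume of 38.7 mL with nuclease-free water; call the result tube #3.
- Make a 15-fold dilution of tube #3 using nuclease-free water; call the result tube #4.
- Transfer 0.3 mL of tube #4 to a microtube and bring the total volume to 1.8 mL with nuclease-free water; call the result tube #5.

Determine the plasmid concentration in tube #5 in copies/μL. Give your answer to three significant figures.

Step 1: 450 μL + 2950 μL = 3400 μL total → factor 3400/450 = 7.5556
Step 2: 45 μL brought to 1300 μL → factor 1300/45 = 28.889
Step 3: 140 μL brought to 38.7 mL → factor 38700/140 = 276.43
Step 4: 15-fold → factor 15
Step 5: 0.3 mL brought to 1.8 mL → factor 1.8/0.3 = 6
Overall dilution factor = 7.5556 × 28.889 × 276.43 × 15 × 6 = 5.4303 × 10^6
Final = 1.50 × 10^8 copies/μL / 5.4303 × 10^6 = 27.6 copies/μL

27.6 copies/μL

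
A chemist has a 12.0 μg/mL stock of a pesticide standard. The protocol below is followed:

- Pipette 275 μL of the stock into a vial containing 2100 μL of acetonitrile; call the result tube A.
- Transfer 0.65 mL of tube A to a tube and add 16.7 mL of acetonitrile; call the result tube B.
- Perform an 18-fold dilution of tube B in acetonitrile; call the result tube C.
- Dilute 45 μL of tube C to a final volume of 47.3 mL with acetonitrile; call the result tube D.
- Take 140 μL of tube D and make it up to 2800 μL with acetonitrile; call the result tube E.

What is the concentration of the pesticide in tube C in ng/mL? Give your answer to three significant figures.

Step 1: 275 μL + 2100 μL = 2375 μL total → factor 2375/275 = 8.6364
Step 2: 0.65 mL + 16.7 mL = 17.35 mL total → factor 17.35/0.65 = 26.692
Step 3: 18-fold → factor 18
Dilution factor through tube C = 8.6364 × 26.692 × 18 = 4149.4
[tube C] = 12.0 μg/mL / 4149.4 = 0.002892 μg/mL = 2.89 ng/mL

2.89 ng/mL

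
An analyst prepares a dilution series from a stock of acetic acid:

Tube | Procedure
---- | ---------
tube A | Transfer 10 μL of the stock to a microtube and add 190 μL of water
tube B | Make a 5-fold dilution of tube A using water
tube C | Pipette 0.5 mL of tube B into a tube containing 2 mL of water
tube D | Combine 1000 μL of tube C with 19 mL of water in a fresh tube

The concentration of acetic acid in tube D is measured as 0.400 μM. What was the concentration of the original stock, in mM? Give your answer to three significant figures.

4.00 mM

Step 1: 10 μL + 190 μL = 200 μL total → factor 200/10 = 20
Step 2: 5-fold → factor 5
Step 3: 0.5 mL + 2 mL = 2.5 mL total → factor 2.5/0.5 = 5
Step 4: 1000 μL + 19 mL = 20000 μL total → factor 20000/1000 = 20
Overall dilution factor = 20 × 5 × 5 × 20 = 10000
Stock = 0.400 μM × 10000 = 4000 μM = 4.00 mM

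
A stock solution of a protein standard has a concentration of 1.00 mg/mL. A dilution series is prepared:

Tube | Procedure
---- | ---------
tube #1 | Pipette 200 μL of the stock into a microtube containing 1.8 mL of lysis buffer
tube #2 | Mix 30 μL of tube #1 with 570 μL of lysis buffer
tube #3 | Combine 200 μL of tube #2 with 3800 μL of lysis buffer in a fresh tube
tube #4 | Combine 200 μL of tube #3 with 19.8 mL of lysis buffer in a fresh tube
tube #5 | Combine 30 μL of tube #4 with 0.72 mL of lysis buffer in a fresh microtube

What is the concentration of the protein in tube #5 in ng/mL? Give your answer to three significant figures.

Step 1: 200 μL + 1.8 mL = 2000 μL total → factor 2000/200 = 10
Step 2: 30 μL + 570 μL = 600 μL total → factor 600/30 = 20
Step 3: 200 μL + 3800 μL = 4000 μL total → factor 4000/200 = 20
Step 4: 200 μL + 19.8 mL = 20000 μL total → factor 20000/200 = 100
Step 5: 30 μL + 0.72 mL = 750 μL total → factor 750/30 = 25
Overall dilution factor = 10 × 20 × 20 × 100 × 25 = 1 × 10^7
Final = 1.00 mg/mL / 1 × 10^7 = 1.000 × 10^-7 mg/mL = 0.100 ng/mL

0.100 ng/mL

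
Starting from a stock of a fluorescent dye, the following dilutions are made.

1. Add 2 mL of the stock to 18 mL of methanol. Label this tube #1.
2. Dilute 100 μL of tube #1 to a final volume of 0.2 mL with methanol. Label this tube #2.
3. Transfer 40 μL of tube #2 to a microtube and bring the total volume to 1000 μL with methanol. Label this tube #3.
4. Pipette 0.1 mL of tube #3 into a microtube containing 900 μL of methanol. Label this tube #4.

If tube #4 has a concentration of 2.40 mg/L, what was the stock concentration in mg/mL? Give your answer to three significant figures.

12.0 mg/mL

Step 1: 2 mL + 18 mL = 20 mL total → factor 20/2 = 10
Step 2: 100 μL brought to 0.2 mL → factor 200/100 = 2
Step 3: 40 μL brought to 1000 μL → factor 1000/40 = 25
Step 4: 0.1 mL + 900 μL = 1 mL total → factor 1/0.1 = 10
Overall dilution factor = 10 × 2 × 25 × 10 = 5000
Stock = 2.40 mg/L × 5000 = 1.200 × 10^4 mg/L = 12.0 mg/mL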